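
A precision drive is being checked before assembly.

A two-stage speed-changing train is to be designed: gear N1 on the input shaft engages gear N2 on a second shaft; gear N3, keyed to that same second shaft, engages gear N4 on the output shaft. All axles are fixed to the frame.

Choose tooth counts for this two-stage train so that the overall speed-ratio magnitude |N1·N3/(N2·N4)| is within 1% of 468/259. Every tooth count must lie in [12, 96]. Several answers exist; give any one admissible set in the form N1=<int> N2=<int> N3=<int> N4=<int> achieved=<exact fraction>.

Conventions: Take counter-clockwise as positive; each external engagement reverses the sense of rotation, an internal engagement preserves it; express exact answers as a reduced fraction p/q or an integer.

topology: fixed-axis compound train — 2 stages, target 468/259
target = 468/259 in lowest terms: an exact hit needs N1·N3 = k·468 and N2·N4 = k·259 for one integer k, every count in [12, 96]; additionally prefer no 1:1 stage (N1 ≠ N2, N3 ≠ N4)
k = 1: no 1:1-free in-range split of k·468 and k·259 into factor pairs; take k = 2
k = 2: N1·N3 = 936 = 12·78, N2·N4 = 518 = 14·37
achieved = 12·78/(14·37) = 468/259; |achieved − target| = 0 ≤ 117/6475 ✓

N1=12 N2=14 N3=78 N4=37 achieved=468/259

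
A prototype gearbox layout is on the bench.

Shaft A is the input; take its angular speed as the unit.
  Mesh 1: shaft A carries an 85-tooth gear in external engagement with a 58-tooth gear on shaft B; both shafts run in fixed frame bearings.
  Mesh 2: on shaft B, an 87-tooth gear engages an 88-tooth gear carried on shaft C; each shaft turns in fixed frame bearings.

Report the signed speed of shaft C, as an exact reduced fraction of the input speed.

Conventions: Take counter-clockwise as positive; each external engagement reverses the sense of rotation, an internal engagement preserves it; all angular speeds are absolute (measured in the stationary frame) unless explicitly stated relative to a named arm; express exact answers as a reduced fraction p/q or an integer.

255/176

2-mesh fixed-axis compound train (all bearings frame-fixed)
mesh 1 [85T→58T]: |ω|/ω_in = 1×85/58 = 85/58, sense flips to −
mesh 2 [87T→88T]: |ω|/ω_in = (85/58)×87/88 = 255/176, sense flips to +
signed output speed (× input speed) = 255/176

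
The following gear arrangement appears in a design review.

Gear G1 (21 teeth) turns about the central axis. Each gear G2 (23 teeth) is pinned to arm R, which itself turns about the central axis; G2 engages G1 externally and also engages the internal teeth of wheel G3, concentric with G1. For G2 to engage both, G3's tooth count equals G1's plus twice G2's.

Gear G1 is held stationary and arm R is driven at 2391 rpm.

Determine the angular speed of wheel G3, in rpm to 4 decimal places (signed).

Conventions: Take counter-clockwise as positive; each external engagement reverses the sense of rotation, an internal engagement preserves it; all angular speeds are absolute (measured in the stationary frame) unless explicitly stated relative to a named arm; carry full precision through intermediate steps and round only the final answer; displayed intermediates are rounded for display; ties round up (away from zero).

+3140.4179 rpm

recognized (axles ride arm R): planetary set, 21/23/67 teeth
normalise by the input: solve with ω_arm = 1, then scale by 2391 rpm
ring teeth: 21 + 2·23 = 67
21(ω_sun−ω_arm) = −67(ω_ring−ω_arm),  ω_sun = 0, ω_arm = 1
ω_ring = 1 − (21/67)(0−1) = 88/67
scale: ω_ring = 88/67 × 2391 rpm = +3140.4179 rpm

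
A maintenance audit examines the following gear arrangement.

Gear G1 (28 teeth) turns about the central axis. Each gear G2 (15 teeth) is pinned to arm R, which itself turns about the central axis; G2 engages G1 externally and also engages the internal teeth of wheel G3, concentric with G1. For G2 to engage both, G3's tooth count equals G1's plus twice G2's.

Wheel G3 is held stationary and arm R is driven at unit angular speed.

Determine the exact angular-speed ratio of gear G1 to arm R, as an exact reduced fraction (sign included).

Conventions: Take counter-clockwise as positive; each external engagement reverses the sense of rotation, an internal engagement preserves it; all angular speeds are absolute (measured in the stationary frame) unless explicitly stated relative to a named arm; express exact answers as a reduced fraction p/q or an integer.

planetary set (28T centre, 15T on arm, 58T internal) — Willis relation
ring teeth: 28 + 2·15 = 58
28(ω_sun−ω_arm) = −58(ω_ring−ω_arm),  ω_ring = 0, ω_arm = 1
ω_sun = 1 − (58/28)(0−1) = 43/14
ω_out/ω_in = 43/14

43/14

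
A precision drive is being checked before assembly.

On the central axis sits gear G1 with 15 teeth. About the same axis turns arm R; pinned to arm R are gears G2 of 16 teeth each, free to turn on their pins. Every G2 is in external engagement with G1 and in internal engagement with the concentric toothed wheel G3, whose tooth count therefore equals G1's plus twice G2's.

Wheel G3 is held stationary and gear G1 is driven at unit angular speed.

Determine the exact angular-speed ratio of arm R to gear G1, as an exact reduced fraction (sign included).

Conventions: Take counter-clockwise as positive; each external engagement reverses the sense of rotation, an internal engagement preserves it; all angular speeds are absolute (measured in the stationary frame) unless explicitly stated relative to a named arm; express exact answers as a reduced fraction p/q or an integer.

planetary set (15T centre, 16T on arm, 47T internal) — Willis relation
ring teeth: 15 + 2·16 = 47
15(ω_sun−ω_arm) = −47(ω_ring−ω_arm),  ω_ring = 0, ω_sun = 1
15(1−ω_arm) = −47(0−ω_arm)  ⇒  62·ω_arm = 15  ⇒  ω_arm = 15/62
ω_out/ω_in = 15/62

15/62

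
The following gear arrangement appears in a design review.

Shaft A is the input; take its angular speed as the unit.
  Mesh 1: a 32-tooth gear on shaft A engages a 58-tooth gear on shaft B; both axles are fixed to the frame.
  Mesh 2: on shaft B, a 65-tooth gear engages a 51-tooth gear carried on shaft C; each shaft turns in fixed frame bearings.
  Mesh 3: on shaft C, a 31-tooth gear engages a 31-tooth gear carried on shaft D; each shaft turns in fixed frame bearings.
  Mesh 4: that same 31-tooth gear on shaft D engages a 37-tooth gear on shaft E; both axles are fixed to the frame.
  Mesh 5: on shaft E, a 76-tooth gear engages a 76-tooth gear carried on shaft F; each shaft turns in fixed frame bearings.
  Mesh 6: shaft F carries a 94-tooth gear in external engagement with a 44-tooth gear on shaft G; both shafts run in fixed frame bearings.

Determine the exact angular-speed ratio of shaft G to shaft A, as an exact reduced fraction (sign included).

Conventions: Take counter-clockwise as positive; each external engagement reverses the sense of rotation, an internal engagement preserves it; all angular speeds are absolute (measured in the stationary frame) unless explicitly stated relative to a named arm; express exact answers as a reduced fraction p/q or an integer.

757640/601953

class = fixed-axis compound train [6 meshes; 6 ratios multiply, 6 sense flips]
mesh 1 [32T→58T]: running ratio 16/29, sense −
mesh 2 [65T→51T]: running ratio 1040/1479, sense +
mesh 3 [31T→31T]: running ratio 1040/1479, sense −
mesh 4 [31T→37T]: running ratio 32240/54723, sense +
mesh 5 [76T→76T]: running ratio 32240/54723, sense −
mesh 6 [94T→44T]: running ratio 757640/601953, sense +
ω_out/ω_in = 757640/601953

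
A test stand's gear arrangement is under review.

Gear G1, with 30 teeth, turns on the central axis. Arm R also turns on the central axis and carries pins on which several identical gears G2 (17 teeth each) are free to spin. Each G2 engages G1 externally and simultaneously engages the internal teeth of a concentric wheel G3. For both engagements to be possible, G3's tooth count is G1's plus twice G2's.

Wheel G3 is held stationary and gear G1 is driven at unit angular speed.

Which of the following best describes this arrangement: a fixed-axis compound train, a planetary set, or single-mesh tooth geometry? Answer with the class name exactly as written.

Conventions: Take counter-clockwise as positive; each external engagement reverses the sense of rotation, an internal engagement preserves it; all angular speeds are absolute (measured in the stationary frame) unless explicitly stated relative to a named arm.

planetary set

planetary set (30T centre, 17T on arm, 64T internal) — Willis relation
classification: planetary set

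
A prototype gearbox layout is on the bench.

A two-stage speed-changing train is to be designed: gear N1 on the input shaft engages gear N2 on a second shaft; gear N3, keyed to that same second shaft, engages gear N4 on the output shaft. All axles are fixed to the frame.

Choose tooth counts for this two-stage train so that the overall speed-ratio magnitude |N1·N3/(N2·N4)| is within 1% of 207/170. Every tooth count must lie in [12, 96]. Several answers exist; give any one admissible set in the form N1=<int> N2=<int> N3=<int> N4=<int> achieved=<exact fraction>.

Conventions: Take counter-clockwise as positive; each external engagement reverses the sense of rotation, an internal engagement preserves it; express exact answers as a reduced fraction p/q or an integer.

class = fixed-axis compound train [2-stage, 207/170 wanted]
target = 207/170 in lowest terms: an exact hit needs N1·N3 = k·207 and N2·N4 = k·170 for one integer k, every count in [12, 96]; additionally prefer no 1:1 stage (N1 ≠ N2, N3 ≠ N4)
k = 1: no 1:1-free in-range split of k·207 and k·170 into factor pairs; take k = 2
k = 2: N1·N3 = 414 = 18·23, N2·N4 = 340 = 17·20
achieved = 18·23/(17·20) = 207/170; |achieved − target| = 0 ≤ 207/17000 ✓

N1=18 N2=17 N3=23 N4=20 achieved=207/170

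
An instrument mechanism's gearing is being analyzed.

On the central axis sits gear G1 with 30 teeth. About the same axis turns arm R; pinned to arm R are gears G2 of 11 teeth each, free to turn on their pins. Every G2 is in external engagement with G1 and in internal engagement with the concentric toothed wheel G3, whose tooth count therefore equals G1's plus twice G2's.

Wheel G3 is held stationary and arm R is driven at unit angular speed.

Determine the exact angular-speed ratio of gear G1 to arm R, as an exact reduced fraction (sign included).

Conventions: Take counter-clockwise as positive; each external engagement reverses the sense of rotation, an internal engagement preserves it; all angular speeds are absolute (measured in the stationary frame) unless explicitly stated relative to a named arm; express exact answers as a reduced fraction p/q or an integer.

class = planetary set [G3 = 30+2·11 = 52; Willis about the carrier]
ring teeth: 30 + 2·11 = 52
30(ω_sun−ω_arm) = −52(ω_ring−ω_arm),  ω_ring = 0, ω_arm = 1
ω_sun = 1 − (52/30)(0−1) = 41/15
ω_out/ω_in = 41/15

41/15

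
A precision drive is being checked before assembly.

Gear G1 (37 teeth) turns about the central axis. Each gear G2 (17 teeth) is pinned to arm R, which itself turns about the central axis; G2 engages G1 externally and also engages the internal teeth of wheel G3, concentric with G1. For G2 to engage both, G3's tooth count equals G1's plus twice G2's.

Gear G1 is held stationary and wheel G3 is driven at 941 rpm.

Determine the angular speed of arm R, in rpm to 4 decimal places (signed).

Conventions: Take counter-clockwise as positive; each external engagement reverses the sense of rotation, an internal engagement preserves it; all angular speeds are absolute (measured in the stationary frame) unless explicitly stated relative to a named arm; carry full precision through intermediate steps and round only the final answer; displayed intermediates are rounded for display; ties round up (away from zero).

planetary set (37T centre, 17T on arm, 71T internal) — Willis relation
normalise by the input: solve with ω_ring = 1, then scale by 941 rpm
ring teeth: 37 + 2·17 = 71
37(ω_sun−ω_arm) = −71(ω_ring−ω_arm),  ω_sun = 0, ω_ring = 1
37(0−ω_arm) = −71(1−ω_arm)  ⇒  108·ω_arm = 71  ⇒  ω_arm = 71/108
scale: ω_arm = 71/108 × 941 rpm = +618.6204 rpm

+618.6204 rpm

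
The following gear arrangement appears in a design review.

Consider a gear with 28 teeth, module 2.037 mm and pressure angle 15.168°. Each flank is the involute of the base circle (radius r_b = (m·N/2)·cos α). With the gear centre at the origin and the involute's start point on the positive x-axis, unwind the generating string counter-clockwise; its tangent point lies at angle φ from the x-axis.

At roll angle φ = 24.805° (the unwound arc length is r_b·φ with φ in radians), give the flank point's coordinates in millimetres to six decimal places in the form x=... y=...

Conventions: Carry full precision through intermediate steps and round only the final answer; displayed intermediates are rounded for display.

x=29.984326 y=0.730611

recognized (one wheel, involute flank): single-mesh tooth geometry, m = 2.037, N = 28
pitch radius r_p = m·N/2 = 2.037·28/2 = 28.518000
base radius r_b = r_p·cos α = 28.518000·cos 15.168° = 27.524512
roll angle φ = 24.805° = 0.43292892 rad
x = r_b·(cos φ + φ·sin φ) = 29.984326
y = r_b·(sin φ − φ·cos φ) = 0.730611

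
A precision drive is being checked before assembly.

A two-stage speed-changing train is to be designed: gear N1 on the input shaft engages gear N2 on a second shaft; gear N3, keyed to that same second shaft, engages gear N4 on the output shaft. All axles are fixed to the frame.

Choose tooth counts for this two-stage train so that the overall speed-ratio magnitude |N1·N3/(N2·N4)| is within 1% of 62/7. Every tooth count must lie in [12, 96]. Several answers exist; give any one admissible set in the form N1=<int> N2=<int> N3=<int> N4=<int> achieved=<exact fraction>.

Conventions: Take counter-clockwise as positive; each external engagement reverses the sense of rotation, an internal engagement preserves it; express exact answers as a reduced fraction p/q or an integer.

N1=16 N2=12 N3=93 N4=14 achieved=62/7

class = fixed-axis compound train [2-stage, 62/7 wanted]
target = 62/7 in lowest terms: an exact hit needs N1·N3 = k·62 and N2·N4 = k·7 for one integer k, every count in [12, 96]; additionally prefer no 1:1 stage (N1 ≠ N2, N3 ≠ N4)
k = 1…23: no 1:1-free in-range split of k·62 and k·7 into factor pairs; take k = 24
k = 24: N1·N3 = 1488 = 16·93, N2·N4 = 168 = 12·14
achieved = 16·93/(12·14) = 62/7; |achieved − target| = 0 ≤ 31/350 ✓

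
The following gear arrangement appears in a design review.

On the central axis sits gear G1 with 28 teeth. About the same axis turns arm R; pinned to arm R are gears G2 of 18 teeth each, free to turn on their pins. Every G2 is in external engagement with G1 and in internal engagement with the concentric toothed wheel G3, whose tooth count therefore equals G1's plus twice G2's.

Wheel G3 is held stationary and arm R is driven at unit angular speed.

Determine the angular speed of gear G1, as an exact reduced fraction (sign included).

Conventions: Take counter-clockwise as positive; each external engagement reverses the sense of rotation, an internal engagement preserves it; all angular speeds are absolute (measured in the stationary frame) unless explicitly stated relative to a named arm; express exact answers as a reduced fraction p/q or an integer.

23/7

class = planetary set [G3 = 28+2·18 = 64; Willis about the carrier]
ring teeth: 28 + 2·18 = 64
28(ω_sun−ω_arm) = −64(ω_ring−ω_arm),  ω_ring = 0, ω_arm = 1
ω_sun = 1 − (64/28)(0−1) = 23/7
exact speed ratio = 23/7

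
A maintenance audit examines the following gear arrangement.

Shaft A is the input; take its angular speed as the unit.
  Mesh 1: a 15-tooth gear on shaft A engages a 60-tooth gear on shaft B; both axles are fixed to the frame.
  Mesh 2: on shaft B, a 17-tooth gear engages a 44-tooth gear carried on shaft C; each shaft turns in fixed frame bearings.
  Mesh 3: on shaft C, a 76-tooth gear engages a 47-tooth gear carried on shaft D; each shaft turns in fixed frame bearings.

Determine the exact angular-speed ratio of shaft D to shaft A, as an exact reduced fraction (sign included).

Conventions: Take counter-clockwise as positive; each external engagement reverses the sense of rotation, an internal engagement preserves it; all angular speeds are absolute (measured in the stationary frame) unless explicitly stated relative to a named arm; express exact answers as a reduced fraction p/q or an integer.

-323/2068

class = fixed-axis compound train [3 meshes; 3 ratios multiply, 3 sense flips]
mesh 1 [15T→60T]: running ratio 1/4, sense −
mesh 2 [17T→44T]: running ratio 17/176, sense +
mesh 3 [76T→47T]: running ratio 323/2068, sense −
ω_out/ω_in = -323/2068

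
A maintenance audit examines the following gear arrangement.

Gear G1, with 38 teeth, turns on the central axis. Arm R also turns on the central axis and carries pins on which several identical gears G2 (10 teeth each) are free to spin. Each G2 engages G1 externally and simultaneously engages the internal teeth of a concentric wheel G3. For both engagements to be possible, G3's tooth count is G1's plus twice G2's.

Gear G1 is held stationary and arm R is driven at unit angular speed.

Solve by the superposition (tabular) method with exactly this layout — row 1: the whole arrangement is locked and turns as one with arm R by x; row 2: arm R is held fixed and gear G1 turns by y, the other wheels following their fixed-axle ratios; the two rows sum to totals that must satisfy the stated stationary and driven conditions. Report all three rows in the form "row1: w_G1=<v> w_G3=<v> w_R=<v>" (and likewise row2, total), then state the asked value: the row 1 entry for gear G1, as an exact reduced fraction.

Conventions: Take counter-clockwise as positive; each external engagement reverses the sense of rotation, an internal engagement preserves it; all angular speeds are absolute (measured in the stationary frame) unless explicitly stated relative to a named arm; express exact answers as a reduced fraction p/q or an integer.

row1: w_G1=1 w_G3=1 w_R=1
row2: w_G1=-1 w_G3=19/29 w_R=0
total: w_G1=0 w_G3=48/29 w_R=1
asked value: 1

class = planetary set [G3 = 38+2·10 = 58; Willis about the carrier]
row 1: whole set turns with the arm by x
row 2 (arm held, sun turns y): ω_ring = −(38/58)·y, ω_arm = 0
boundary: total ω_sun = x + y = 0 and total ω_arm = x = 1  ⇒  y = -1, x = 1
row 2 ring = −(38/58)·(-1) = 19/29
totals (row 1 + row 2): sun 1 + (-1) = 0, ring 1 + 19/29 = 48/29, arm 1 + 0 = 1
asked cell (row1, sun) = 1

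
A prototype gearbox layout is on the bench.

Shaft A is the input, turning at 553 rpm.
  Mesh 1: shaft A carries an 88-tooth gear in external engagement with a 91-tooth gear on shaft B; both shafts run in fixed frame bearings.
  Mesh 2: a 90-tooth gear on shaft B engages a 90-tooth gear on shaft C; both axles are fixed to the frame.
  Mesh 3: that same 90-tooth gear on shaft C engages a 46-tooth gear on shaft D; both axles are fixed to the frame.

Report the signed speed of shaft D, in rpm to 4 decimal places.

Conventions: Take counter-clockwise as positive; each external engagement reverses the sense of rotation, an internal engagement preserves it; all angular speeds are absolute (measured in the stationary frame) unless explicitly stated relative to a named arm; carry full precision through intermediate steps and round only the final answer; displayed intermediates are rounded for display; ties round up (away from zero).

-1046.2876 rpm

topology: fixed-axis compound train — 3 meshes, A→D
mesh 1 [88T→91T]: ω = 553.0000×88/91 = 534.7692 rpm, sense flips to −
mesh 2 [90T→90T]: ω = 534.7692×90/90 = 534.7692 rpm, sense flips to +
mesh 3 [90T→46T]: ω = 534.7692×90/46 = 1046.2876 rpm, sense flips to −
signed output speed = -1046.2876 rpm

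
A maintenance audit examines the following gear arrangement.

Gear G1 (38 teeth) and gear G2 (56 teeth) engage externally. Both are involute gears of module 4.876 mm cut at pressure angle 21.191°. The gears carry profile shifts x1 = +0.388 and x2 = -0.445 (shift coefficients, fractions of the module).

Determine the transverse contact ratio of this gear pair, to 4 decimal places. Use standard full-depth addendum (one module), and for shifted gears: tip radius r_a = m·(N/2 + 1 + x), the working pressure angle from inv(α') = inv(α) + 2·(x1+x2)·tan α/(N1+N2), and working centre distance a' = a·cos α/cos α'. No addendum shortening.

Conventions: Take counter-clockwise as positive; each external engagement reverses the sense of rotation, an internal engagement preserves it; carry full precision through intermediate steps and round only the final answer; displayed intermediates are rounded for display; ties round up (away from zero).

1.6488

recognized (one external pair, fixed centres): single-mesh tooth geometry, m = 4.876, N1 = 38, N2 = 56
base radii: r_b1 = 86.379468, r_b2 = 127.296058
tip radii: r_a1 = 99.411888, r_a2 = 139.234180
inv(α') = inv(21.191°) + 2·(+0.388-0.445)·tan α/(38+56) = 0.01737083  ⇒  α' = 21.01008°
a' = a·cos α / cos α' = 229.1720·cos 21.191°/cos 21.01008° = 228.892933
action lengths: √(r_a1²−r_b1²) = 49.206819, √(r_a2²−r_b2²) = 56.408072
base pitch p_b = π·m·cos α = 14.282584
CR = (49.206819 + 56.408072 − 228.892933·sin 21.01008°)/14.282584 = 1.648819
contact ratio ≈ 1.6488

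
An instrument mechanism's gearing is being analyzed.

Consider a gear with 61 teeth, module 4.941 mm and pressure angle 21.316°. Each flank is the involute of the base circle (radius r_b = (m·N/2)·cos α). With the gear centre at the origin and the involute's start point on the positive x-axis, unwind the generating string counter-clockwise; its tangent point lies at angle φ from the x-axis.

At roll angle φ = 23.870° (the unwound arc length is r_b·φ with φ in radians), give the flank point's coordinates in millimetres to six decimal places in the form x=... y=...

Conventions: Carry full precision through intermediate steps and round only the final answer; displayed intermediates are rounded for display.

topology: single-mesh involute geometry — m = 4.941, N = 61
pitch radius r_p = m·N/2 = 4.941·61/2 = 150.700500
base radius r_b = r_p·cos α = 150.700500·cos 21.316° = 140.391041
roll angle φ = 23.870° = 0.41661009 rad
x = r_b·(cos φ + φ·sin φ) = 152.050880
y = r_b·(sin φ − φ·cos φ) = 3.325454

x=152.050880 y=3.325454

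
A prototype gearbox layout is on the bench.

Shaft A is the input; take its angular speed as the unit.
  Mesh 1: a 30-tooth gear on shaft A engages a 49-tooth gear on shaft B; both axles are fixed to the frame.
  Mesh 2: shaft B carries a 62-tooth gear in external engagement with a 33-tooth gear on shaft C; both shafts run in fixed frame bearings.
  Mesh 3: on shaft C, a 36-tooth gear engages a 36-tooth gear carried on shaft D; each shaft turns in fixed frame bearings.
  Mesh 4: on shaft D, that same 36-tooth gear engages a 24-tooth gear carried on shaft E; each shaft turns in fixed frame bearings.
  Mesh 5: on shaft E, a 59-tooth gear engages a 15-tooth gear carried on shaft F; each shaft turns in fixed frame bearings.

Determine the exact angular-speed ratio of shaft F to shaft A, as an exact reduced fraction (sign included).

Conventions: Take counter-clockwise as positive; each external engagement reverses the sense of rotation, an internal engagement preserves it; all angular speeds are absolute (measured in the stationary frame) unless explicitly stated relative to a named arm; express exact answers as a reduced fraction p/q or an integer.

-3658/539

class = fixed-axis compound train [5 meshes; 5 ratios multiply, 5 sense flips]
mesh 1 [30T→49T]: running ratio 30/49, sense −
mesh 2 [62T→33T]: running ratio 620/539, sense +
mesh 3 [36T→36T]: running ratio 620/539, sense −
mesh 4 [36T→24T]: running ratio 930/539, sense +
mesh 5 [59T→15T]: running ratio 3658/539, sense −
ω_out/ω_in = -3658/539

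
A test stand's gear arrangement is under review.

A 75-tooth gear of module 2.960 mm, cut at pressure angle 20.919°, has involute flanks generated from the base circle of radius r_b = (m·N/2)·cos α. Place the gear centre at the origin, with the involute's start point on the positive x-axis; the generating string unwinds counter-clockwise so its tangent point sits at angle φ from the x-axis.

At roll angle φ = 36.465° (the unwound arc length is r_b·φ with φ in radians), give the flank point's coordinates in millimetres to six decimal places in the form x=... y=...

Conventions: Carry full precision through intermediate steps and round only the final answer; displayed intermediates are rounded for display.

topology: single-mesh involute geometry — m = 2.960, N = 75
pitch radius r_p = m·N/2 = 2.960·75/2 = 111.000000
base radius r_b = r_p·cos α = 111.000000·cos 20.919° = 103.683560
roll angle φ = 36.465° = 0.63643431 rad
x = r_b·(cos φ + φ·sin φ) = 122.603021
y = r_b·(sin φ − φ·cos φ) = 8.553726

x=122.603021 y=8.553726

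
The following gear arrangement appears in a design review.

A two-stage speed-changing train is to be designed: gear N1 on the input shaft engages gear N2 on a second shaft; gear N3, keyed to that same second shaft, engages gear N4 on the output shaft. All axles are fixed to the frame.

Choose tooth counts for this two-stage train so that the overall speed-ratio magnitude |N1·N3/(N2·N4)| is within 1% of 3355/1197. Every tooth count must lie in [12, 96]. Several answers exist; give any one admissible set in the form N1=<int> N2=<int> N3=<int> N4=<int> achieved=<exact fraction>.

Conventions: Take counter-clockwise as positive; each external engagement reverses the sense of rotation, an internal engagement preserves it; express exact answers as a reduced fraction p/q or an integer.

N1=55 N2=19 N3=61 N4=63 achieved=3355/1197

topology: fixed-axis compound train — 2 stages, target 3355/1197
target = 3355/1197 in lowest terms: an exact hit needs N1·N3 = k·3355 and N2·N4 = k·1197 for one integer k, every count in [12, 96]; additionally prefer no 1:1 stage (N1 ≠ N2, N3 ≠ N4)
k = 1: N1·N3 = 3355 = 55·61, N2·N4 = 1197 = 19·63
achieved = 55·61/(19·63) = 3355/1197; |achieved − target| = 0 ≤ 671/23940 ✓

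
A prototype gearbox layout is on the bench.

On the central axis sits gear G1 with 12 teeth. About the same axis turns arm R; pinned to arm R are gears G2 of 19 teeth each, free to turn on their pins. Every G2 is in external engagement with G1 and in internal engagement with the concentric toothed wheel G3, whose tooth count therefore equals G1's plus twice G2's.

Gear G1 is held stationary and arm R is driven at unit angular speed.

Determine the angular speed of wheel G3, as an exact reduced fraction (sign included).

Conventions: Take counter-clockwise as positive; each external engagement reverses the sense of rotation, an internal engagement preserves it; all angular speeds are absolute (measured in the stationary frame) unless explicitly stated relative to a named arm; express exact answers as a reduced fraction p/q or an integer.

31/25

topology: planetary set — G1 12T / G2 19T / G3 50T, arm = carrier (Willis)
ring teeth: 12 + 2·19 = 50
12(ω_sun−ω_arm) = −50(ω_ring−ω_arm),  ω_sun = 0, ω_arm = 1
ω_ring = 1 − (12/50)(0−1) = 31/25
exact speed ratio = 31/25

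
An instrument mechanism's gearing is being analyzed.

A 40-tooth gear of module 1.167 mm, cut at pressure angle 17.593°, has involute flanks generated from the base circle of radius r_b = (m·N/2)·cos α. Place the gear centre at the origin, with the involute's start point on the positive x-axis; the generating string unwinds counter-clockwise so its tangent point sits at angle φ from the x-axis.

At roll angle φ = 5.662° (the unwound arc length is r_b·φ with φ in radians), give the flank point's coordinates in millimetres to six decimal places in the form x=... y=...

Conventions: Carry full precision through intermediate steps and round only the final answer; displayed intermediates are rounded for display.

x=22.356700 y=0.007150

class = single-mesh tooth geometry [base-circle involute, m = 1.167, 40T]
pitch radius r_p = m·N/2 = 1.167·40/2 = 23.340000
base radius r_b = r_p·cos α = 23.340000·cos 17.593° = 22.248332
roll angle φ = 5.662° = 0.09882054 rad
x = r_b·(cos φ + φ·sin φ) = 22.356700
y = r_b·(sin φ − φ·cos φ) = 0.007150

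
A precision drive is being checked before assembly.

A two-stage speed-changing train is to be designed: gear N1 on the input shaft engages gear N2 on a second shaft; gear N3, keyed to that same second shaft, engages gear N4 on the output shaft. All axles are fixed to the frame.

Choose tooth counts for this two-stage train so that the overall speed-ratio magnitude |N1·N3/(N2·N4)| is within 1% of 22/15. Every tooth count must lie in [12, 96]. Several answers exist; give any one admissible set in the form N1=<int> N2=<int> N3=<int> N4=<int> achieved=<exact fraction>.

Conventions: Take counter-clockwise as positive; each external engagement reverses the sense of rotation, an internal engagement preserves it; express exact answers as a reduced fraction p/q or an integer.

N1=12 N2=15 N3=22 N4=12 achieved=22/15

2-stage fixed-axis compound train for ratio 22/15
target = 22/15 in lowest terms: an exact hit needs N1·N3 = k·22 and N2·N4 = k·15 for one integer k, every count in [12, 96]; additionally prefer no 1:1 stage (N1 ≠ N2, N3 ≠ N4)
k = 1…11: no 1:1-free in-range split of k·22 and k·15 into factor pairs; take k = 12
k = 12: N1·N3 = 264 = 12·22, N2·N4 = 180 = 15·12
achieved = 12·22/(15·12) = 22/15; |achieved − target| = 0 ≤ 11/750 ✓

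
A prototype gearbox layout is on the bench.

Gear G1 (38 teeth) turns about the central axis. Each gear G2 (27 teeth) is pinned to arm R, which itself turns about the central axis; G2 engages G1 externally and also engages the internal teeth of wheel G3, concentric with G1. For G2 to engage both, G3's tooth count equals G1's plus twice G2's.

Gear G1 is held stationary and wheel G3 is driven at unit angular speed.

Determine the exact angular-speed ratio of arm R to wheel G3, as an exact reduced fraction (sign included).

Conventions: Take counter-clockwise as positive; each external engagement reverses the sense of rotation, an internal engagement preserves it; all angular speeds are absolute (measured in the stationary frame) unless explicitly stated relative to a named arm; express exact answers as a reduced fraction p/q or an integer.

topology: planetary set — G1 38T / G2 27T / G3 92T, arm = carrier (Willis)
ring teeth: 38 + 2·27 = 92
38(ω_sun−ω_arm) = −92(ω_ring−ω_arm),  ω_sun = 0, ω_ring = 1
38(0−ω_arm) = −92(1−ω_arm)  ⇒  130·ω_arm = 92  ⇒  ω_arm = 46/65
ω_out/ω_in = 46/65

46/65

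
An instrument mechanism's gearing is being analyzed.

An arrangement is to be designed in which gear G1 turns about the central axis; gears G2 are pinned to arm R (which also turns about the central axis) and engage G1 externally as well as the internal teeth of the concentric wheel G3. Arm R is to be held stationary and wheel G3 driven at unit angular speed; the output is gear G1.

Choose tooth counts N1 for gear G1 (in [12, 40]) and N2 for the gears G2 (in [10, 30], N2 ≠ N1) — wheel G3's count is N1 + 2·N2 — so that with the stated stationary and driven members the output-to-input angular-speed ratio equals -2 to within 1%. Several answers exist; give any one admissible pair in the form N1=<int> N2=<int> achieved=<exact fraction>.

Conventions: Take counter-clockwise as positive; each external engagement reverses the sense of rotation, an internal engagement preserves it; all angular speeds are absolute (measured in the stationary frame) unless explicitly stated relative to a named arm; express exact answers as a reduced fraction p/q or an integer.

N1=20 N2=10 achieved=-2

topology: planetary set — design target -2, arm = carrier (Willis)
Willis with ω_arm = 0: ω_sun/ω_ring = −N3/N1; set equal to -2  ⇒  N3/N1 = −(-2) = 2
N3 = N1 + 2·N2  ⇒  N2/N1 = (N3/N1 − 1)/2 = (2 − 1)/2 = 1/2
smallest multiple with N1 ≥ 12 and N2 ≥ 10: k = 10  ⇒  N1 = 10·2 = 20, N2 = 10·1 = 10 (N1 ≤ 40, N2 ≤ 30, N2 ≠ N1 ✓), N3 = 20 + 2·10 = 40
check: −N3/N1 with N1 = 20, N3 = 40 gives -2; |achieved − target| = 0 ≤ 1/50 ✓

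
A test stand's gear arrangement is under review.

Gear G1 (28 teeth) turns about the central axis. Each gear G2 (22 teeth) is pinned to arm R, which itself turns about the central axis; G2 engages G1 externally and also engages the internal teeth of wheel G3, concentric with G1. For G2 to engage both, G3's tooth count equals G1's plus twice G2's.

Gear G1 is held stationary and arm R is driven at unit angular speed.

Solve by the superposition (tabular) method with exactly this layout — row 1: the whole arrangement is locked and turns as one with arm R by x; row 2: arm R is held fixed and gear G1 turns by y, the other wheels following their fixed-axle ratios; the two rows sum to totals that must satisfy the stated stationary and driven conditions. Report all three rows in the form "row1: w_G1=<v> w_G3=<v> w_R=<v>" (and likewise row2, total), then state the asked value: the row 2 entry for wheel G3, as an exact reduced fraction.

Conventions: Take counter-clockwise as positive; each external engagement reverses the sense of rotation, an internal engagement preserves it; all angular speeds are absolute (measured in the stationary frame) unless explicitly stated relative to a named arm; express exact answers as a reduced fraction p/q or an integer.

row1: w_G1=1 w_G3=1 w_R=1
row2: w_G1=-1 w_G3=7/18 w_R=0
total: w_G1=0 w_G3=25/18 w_R=1
asked value: 7/18

planetary set (28T centre, 22T on arm, 72T internal) — Willis relation
row 1: whole set turns with the arm by x
row 2 — arm fixed, fixed-axis ratios: sun y, ring −(28/72)·y, arm 0
boundary: total ω_sun = x + y = 0 and total ω_arm = x = 1  ⇒  y = -1, x = 1
row 2 ring = −(28/72)·(-1) = 7/18
totals (row 1 + row 2): sun 1 + (-1) = 0, ring 1 + 7/18 = 25/18, arm 1 + 0 = 1
asked cell (row2, ring) = 7/18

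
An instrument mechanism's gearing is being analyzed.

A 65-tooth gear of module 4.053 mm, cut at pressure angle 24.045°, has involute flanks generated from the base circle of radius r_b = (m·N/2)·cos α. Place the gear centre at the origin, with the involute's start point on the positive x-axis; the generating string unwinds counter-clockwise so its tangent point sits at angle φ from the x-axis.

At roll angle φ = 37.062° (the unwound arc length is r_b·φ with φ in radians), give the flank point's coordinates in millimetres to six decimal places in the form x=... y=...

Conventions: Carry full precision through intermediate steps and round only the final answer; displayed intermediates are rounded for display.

recognized (one wheel, involute flank): single-mesh tooth geometry, m = 4.053, N = 65
pitch radius r_p = m·N/2 = 4.053·65/2 = 131.722500
base radius r_b = r_p·cos α = 131.722500·cos 24.045° = 120.292376
roll angle φ = 37.062° = 0.64685393 rad
x = r_b·(cos φ + φ·sin φ) = 142.886774
y = r_b·(sin φ − φ·cos φ) = 10.405280

x=142.886774 y=10.405280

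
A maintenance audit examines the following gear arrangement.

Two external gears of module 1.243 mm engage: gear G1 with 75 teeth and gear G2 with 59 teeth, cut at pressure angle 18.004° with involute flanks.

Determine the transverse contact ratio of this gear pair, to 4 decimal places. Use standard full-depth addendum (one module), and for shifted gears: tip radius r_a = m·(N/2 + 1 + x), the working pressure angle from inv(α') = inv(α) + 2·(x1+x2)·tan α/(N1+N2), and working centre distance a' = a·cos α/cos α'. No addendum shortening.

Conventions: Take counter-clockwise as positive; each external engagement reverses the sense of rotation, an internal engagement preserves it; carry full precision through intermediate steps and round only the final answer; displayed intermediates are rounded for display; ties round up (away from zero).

single-mesh involute tooth geometry (75T engaging 59T at module 1.243)
base radii: r_b1 = 44.330116, r_b2 = 34.873025
tip radii: r_a1 = 47.855500, r_a2 = 37.911500
no profile shift: α' = α, a' = a
action lengths: √(r_a1²−r_b1²) = 18.027470, √(r_a2²−r_b2²) = 14.871247
base pitch p_b = π·m·cos α = 3.713791
CR = (18.027470 + 14.871247 − 83.281000·sin 18.00400°)/3.713791 = 1.927395
contact ratio ≈ 1.9274

1.9274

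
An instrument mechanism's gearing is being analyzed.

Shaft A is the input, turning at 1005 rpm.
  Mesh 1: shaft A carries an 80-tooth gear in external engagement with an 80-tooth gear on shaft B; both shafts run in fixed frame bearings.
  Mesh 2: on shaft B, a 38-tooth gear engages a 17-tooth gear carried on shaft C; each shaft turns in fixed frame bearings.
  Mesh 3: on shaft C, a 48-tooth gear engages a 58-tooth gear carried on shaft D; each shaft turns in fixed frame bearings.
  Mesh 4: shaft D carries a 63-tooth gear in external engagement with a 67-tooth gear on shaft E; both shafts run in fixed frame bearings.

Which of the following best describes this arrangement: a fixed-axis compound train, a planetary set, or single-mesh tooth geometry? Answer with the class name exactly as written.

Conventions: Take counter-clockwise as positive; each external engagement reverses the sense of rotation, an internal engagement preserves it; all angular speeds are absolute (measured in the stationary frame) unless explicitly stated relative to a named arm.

recognized (5 fixed axles, 4 meshes): fixed-axis compound train
classification: fixed-axis compound train

fixed-axis compound train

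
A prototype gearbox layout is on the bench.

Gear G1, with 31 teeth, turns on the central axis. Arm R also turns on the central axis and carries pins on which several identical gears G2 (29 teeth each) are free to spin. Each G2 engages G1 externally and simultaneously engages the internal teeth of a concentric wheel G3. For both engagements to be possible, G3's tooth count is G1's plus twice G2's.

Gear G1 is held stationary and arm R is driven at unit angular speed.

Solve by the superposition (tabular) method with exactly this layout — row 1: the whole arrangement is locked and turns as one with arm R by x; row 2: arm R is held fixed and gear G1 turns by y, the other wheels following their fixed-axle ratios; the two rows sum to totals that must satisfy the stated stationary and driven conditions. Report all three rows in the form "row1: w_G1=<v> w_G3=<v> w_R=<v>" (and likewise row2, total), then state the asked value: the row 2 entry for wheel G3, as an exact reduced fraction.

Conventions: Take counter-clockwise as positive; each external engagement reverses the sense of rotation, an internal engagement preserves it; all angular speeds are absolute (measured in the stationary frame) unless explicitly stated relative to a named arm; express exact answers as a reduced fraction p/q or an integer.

recognized (axles ride arm R): planetary set, 31/29/89 teeth
row 1: whole set turns with the arm by x
row 2: sun turns y, ring = −(31/89)·y, arm 0
boundary: total ω_sun = x + y = 0 and total ω_arm = x = 1  ⇒  y = -1, x = 1
row 2 ring = −(31/89)·(-1) = 31/89
totals (row 1 + row 2): sun 1 + (-1) = 0, ring 1 + 31/89 = 120/89, arm 1 + 0 = 1
asked cell (row2, ring) = 31/89

row1: w_G1=1 w_G3=1 w_R=1
row2: w_G1=-1 w_G3=31/89 w_R=0
total: w_G1=0 w_G3=120/89 w_R=1
asked value: 31/89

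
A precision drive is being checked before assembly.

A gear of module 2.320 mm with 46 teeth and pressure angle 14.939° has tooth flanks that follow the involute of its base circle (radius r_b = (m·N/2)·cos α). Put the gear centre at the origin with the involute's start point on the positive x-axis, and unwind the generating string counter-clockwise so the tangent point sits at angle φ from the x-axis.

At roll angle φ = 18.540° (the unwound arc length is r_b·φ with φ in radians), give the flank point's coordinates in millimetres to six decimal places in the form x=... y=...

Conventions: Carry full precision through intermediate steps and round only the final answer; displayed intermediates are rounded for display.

x=54.185384 y=0.576194

topology: single-mesh involute geometry — m = 2.320, N = 46
pitch radius r_p = m·N/2 = 2.320·46/2 = 53.360000
base radius r_b = r_p·cos α = 53.360000·cos 14.939° = 51.556476
roll angle φ = 18.540° = 0.32358404 rad
x = r_b·(cos φ + φ·sin φ) = 54.185384
y = r_b·(sin φ − φ·cos φ) = 0.576194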